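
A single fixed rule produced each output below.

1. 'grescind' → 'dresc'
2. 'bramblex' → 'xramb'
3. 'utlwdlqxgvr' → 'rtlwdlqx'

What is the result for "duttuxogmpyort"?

Rule — swap the first and last characters, then delete the last 3 characters.
Applying both steps to "duttuxogmpyort": "tuttuxogmpyord", then "tuttuxogmpy".

tuttuxogmpy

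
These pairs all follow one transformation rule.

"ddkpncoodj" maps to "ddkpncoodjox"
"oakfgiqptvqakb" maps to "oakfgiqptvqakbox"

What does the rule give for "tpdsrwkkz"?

What's happening: append "ox".
For "tpdsrwkkz" the result is "tpdsrwkkzox".

tpdsrwkkzox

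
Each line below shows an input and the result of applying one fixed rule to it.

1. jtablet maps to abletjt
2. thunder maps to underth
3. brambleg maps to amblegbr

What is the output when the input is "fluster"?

Each output is the input with this applied: move the first 2 characters to the end (rotate left by 2).
Doing the same to "fluster": "usterfl".

usterfl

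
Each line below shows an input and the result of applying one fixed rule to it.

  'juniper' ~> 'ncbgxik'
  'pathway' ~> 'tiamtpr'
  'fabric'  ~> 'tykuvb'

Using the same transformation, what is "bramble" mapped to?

The rule is to shift every letter 7 places backward in the alphabet (wrapping around), then swap each adjacent pair of characters (1↔2, 3↔4, ...).
Working it through for "bramble": intermediate "uktfuex", final "kufteux".

kufteux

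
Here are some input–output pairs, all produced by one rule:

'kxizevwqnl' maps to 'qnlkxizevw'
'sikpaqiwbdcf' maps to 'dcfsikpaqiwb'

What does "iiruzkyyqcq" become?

What's happening: move the last 3 characters to the front (rotate right by 3).
Applying that to "iiruzkyyqcq" gives "qcqiiruzkyy".

qcqiiruzkyy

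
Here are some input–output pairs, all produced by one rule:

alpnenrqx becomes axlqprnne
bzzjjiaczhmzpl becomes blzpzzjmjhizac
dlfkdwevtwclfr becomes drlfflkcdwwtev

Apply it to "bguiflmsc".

bcgsumilf

What's happening: take characters alternately from the front and the back (1st, last, 2nd, 2nd-last, ...).
On "bguiflmsc" that produces "bcgsumilf".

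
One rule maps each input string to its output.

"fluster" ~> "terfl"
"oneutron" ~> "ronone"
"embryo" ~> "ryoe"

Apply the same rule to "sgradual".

ualsgr

Each output is the input with this applied: move the last 3 characters to the front (rotate right by 3), then delete the last 2 characters.
"sgradual" → "ualsgrad" → "ualsgr".
(Check on "fluster": → "terflus" → "terfl" ✓)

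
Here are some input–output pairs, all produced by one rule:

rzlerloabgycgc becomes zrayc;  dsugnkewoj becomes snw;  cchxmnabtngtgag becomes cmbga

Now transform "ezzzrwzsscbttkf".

zrsbk

The rule is to keep one character in every 3, starting at position 2 (positions 2nd, 5th, 8th, ...).
Doing the same to "ezzzrwzsscbttkf": "zrsbk".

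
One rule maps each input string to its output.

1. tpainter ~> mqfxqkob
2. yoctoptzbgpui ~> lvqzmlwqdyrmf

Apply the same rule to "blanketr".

iykxbhoq

What's happening: swap each adjacent pair of characters (1↔2, 3↔4, ...), then shift every letter 3 places backward in the alphabet (wrapping around).
On "blanketr": the first step gives "lbnaekrt", and the second then gives "iykxbhoq".
(Check on "yoctoptzbgpui": → "oytcpoztgbupi" → "lvqzmlwqdyrmf" ✓)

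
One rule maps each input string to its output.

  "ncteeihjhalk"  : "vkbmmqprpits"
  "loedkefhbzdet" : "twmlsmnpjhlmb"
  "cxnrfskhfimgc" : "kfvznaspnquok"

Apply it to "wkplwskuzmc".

esxteaschuk

The transformation: shift every letter 8 places forward in the alphabet (wrapping around).
For "wkplwskuzmc" the result is "esxteaschuk".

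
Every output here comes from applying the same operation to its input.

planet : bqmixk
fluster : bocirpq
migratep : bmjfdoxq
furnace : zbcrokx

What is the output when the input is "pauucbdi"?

afmxrrzy

Rule — shift every letter 3 places backward in the alphabet (wrapping around), then move the last 2 characters to the front (rotate right by 2).
"pauucbdi" → "afmxrrzy".
(Check on "fluster": → "cirpqbo" → "bocirpq" ✓)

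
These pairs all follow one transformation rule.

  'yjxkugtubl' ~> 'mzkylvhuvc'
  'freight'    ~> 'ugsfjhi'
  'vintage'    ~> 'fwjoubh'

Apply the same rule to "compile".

fdpnqjm

Looking at the pairs, the operation is to move the last character to the front, then shift every letter 1 place forward in the alphabet (wrapping around).
"compile" → "fdpnqjm".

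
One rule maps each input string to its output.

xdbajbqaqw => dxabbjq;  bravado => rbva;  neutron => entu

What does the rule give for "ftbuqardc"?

The pattern: delete the last 3 characters, then swap each adjacent pair of characters (1↔2, 3↔4, ...).
Starting from "ftbuqardc": after the first operation, "ftbuqa"; after the second, "tfubaq".

tfubaq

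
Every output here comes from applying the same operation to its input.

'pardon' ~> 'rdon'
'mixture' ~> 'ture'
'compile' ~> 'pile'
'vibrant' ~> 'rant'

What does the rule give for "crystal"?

stal

The pattern: keep only the last 4 characters.
"crystal" → "stal".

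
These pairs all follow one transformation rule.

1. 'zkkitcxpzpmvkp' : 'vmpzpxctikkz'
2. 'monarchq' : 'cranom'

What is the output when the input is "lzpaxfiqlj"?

The pattern: delete the last 2 characters, then reverse the string.
For "lzpaxfiqlj", step one produces "lzpaxfiq"; step two turns that into "qifxapzl".
(Check on "zkkitcxpzpmvkp": → "zkkitcxpzpmv" → "vmpzpxctikkz" ✓)

qifxapzl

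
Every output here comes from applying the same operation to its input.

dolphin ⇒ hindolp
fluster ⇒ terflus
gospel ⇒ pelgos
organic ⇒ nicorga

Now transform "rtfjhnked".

The rule is to move the last 3 characters to the front (rotate right by 3).
Applying that to "rtfjhnked" gives "kedrtfjhn".

kedrtfjhn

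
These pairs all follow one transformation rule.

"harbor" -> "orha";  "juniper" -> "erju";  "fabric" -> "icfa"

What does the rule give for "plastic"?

Looking at the pairs, the operation is to move the last 2 characters to the front (rotate right by 2), then keep only the first 4 characters.
Applying that to "plastic" gives "icpl".
(Check on "fabric": → "icfabr" → "icfa" ✓)

icpl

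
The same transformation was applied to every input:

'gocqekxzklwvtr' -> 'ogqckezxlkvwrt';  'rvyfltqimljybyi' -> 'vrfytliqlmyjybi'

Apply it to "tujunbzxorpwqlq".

utujbnxzrowplqq

Looking at the pairs, the operation is to swap each adjacent pair of characters (1↔2, 3↔4, ...).
On "tujunbzxorpwqlq" that produces "utujbnxzrowplqq".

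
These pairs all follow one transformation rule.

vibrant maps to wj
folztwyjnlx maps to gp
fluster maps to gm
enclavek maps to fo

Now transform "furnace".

Rule — shift every letter 1 place forward in the alphabet (wrapping around), then keep only the first 2 characters.
Starting from "furnace": after the first operation, "gvsobdf"; after the second, "gv".

gv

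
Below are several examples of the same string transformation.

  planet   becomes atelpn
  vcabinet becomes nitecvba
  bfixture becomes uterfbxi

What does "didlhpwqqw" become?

hqwwqidldp

Each output is the input with this applied: swap each adjacent pair of characters (1↔2, 3↔4, ...), then swap the front and back halves of the string.
"didlhpwqqw" → "hqwwqidldp".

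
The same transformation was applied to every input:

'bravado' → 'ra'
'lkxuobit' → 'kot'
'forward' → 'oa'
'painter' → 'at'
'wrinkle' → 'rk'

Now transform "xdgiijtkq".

dik

The rule is to keep one character in every 3, starting at position 2 (positions 2nd, 5th, 8th, ...).
For "xdgiijtkq" the result is "dik".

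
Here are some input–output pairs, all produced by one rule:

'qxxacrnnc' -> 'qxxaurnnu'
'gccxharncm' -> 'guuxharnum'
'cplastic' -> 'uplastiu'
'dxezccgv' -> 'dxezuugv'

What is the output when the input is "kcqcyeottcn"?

kuquyeottun

The pattern: replace every "c" with "u".
So "kcqcyeottcn" becomes "kuquyeottun".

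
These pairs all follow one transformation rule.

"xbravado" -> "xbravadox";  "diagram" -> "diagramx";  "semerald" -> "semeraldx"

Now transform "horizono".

horizonox

The transformation: append "x".
For "horizono" the result is "horizonox".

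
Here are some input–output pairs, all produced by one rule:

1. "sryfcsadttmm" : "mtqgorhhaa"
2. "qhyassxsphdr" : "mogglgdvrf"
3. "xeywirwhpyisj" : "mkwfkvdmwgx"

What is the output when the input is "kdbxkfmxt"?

plytalh

The transformation: delete the first 2 characters, then shift every letter 12 places backward in the alphabet (wrapping around).
Working it through for "kdbxkfmxt": intermediate "bxkfmxt", final "plytalh".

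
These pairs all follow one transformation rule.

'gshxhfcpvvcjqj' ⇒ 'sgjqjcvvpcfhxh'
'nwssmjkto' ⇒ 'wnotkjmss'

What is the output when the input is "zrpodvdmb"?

rzbmdvdop

Each output is the input with this applied: reverse the string, then move the last 2 characters to the front (rotate right by 2).
Starting from "zrpodvdmb": after the first operation, "bmdvdoprz"; after the second, "rzbmdvdop".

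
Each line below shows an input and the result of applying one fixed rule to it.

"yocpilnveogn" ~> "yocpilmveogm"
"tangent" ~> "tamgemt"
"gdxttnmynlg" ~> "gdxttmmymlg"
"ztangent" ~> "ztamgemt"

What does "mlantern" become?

The pattern: replace every "n" with "m".
Applying that to "mlantern" gives "mlamterm".

mlamterm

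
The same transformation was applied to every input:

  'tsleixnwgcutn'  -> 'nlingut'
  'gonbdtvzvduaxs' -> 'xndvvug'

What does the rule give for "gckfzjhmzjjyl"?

lkzhzjg

In each case the input is transformed by: keep every other character starting from the first (positions 1st, 3rd, 5th, ...), then swap the first and last characters.
On "gckfzjhmzjjyl" that produces "lkzhzjg".
(Check on "gonbdtvzvduaxs": → "gndvvux" → "xndvvug" ✓)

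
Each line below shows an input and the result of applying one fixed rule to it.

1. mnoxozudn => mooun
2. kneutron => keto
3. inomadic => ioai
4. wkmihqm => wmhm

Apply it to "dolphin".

dlhn

Each output is the input with this applied: keep every other character starting from the first (positions 1st, 3rd, 5th, ...).
So "dolphin" becomes "dlhn".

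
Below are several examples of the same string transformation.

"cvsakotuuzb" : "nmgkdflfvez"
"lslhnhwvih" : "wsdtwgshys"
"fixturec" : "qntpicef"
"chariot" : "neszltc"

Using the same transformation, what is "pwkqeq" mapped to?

What's happening: take characters alternately from the front and the back (1st, last, 2nd, 2nd-last, ...), then shift every letter 11 places forward in the alphabet (wrapping around).
For "pwkqeq", step one produces "pqwekq"; step two turns that into "abhpvb".

abhpvb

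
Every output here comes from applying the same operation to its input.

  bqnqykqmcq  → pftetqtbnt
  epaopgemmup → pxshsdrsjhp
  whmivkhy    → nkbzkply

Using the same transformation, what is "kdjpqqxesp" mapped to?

hvsngmstta

The rule is to move the last 3 characters to the front (rotate right by 3), then shift every letter 3 places forward in the alphabet (wrapping around).
Applying both steps to "kdjpqqxesp": "espkdjpqqx", then "hvsngmstta".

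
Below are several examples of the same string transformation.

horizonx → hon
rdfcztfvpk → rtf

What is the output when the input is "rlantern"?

In each case the input is transformed by: swap each adjacent pair of characters (1↔2, 3↔4, ...), then keep one character in every 3, starting at position 2 (positions 2nd, 5th, 8th, ...).
Applying both steps to "rlantern": "lrnaetnr", then "rer".

rer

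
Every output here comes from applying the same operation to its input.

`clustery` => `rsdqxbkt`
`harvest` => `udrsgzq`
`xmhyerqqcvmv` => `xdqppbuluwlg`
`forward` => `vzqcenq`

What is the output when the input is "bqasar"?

The rule is to shift every letter 1 place backward in the alphabet (wrapping around), then move the first 3 characters to the end (rotate left by 3).
Working it through for "bqasar": intermediate "apzrzq", final "rzqapz".

rzqapz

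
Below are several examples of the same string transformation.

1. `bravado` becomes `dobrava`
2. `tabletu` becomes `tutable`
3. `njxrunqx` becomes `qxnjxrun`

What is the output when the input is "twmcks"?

kstwmc

The rule is to move the last 2 characters to the front (rotate right by 2).
On "twmcks" that produces "kstwmc".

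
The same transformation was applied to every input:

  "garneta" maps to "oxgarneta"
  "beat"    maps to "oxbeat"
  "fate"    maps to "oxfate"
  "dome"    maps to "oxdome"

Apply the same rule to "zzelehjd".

oxzzelehjd

In each case the input is transformed by: prepend "ox".
So "zzelehjd" becomes "oxzzelehjd".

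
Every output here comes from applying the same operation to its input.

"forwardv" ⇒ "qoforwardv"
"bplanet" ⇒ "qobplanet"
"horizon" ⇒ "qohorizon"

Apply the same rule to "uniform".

qouniform

In each case the input is transformed by: prepend "qo".
So "uniform" becomes "qouniform".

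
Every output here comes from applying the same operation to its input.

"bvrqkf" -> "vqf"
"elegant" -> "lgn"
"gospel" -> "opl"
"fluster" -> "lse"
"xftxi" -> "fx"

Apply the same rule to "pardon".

Each output is the input with this applied: keep every other character starting from the second (positions 2nd, 4th, 6th, ...).
"pardon" → "adn".

adn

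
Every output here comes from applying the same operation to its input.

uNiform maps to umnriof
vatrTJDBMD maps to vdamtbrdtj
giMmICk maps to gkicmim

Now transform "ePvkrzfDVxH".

ehpxvvkdrfz

The pattern: take characters alternately from the front and the back (1st, last, 2nd, 2nd-last, ...), then convert every letter to lowercase.
On "ePvkrzfDVxH": the first step gives "eHPxvVkDrfz", and the second then gives "ehpxvvkdrfz".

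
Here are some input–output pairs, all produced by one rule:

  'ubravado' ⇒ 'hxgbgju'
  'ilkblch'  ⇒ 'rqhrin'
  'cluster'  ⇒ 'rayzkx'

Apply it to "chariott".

ngxouzz

The transformation: shift every letter 6 places forward in the alphabet (wrapping around), then delete the first character.
Applying both steps to "chariott": "ingxouzz", then "ngxouzz".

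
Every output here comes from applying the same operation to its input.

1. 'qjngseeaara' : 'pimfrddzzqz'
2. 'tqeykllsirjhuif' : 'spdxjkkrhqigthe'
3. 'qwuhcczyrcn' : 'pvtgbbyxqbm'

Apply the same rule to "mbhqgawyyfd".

In each case the input is transformed by: shift every letter 1 place backward in the alphabet (wrapping around).
For "mbhqgawyyfd" the result is "lagpfzvxxec".

lagpfzvxxec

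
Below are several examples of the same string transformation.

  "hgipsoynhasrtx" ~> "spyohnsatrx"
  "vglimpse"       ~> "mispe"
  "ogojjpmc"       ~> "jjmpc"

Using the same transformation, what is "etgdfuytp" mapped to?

The rule is to delete the first 3 characters, then swap each adjacent pair of characters (1↔2, 3↔4, ...).
"etgdfuytp" → "dfuytp" → "fdyupt".

fdyupt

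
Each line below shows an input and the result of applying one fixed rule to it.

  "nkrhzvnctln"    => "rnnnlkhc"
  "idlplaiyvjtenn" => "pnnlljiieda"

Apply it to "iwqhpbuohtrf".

The rule is to sort the characters into reverse alphabetical order, then delete the first 3 characters.
Working it through for "iwqhpbuohtrf": intermediate "wutrqpoihhfb", final "rqpoihhfb".

rqpoihhfb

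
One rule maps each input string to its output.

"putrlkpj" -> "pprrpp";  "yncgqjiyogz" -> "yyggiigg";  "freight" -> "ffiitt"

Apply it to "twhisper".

ttiiee

What's happening: keep one character in every 3, starting at position 1 (positions 1st, 4th, 7th, ...), then double every character.
Applying both steps to "twhisper": "tie", then "ttiiee".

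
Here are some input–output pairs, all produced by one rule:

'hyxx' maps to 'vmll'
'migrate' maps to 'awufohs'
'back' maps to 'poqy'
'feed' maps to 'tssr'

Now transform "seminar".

gsawbof

Rule — shift every letter 12 places backward in the alphabet (wrapping around).
"seminar" → "gsawbof".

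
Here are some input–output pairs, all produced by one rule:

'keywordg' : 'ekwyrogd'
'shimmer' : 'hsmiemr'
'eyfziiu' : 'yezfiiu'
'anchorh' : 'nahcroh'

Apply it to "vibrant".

ivrbnat

In each case the input is transformed by: swap each adjacent pair of characters (1↔2, 3↔4, ...).
So "vibrant" becomes "ivrbnat".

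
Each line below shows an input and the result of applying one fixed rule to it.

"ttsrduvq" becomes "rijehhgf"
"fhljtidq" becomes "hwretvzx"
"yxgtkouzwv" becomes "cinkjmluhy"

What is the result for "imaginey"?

wbsmwaou

The transformation: swap the front and back halves of the string, then shift every letter 12 places backward in the alphabet (wrapping around).
Working it through for "imaginey": intermediate "ineyimag", final "wbsmwaou".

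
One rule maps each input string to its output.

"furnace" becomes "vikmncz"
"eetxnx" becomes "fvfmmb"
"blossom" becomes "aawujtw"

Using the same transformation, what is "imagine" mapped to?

oqvmqui

Each output is the input with this applied: move the first 3 characters to the end (rotate left by 3), then shift every letter 8 places forward in the alphabet (wrapping around).
Starting from "imagine": after the first operation, "gineima"; after the second, "oqvmqui".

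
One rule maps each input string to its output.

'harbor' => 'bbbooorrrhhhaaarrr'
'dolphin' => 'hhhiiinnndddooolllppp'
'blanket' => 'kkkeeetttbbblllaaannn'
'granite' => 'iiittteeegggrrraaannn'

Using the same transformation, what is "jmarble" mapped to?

The transformation: move the last 3 characters to the front (rotate right by 3), then repeat every character 3 times.
Starting from "jmarble": after the first operation, "blejmar"; after the second, "bbbllleeejjjmmmaaarrr".

bbbllleeejjjmmmaaarrr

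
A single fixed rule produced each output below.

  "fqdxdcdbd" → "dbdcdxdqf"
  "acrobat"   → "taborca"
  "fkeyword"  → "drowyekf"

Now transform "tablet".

telbat

Rule — reverse the string.
On "tablet" that produces "telbat".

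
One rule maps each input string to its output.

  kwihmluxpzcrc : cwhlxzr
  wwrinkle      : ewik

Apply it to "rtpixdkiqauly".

The rule is to move the last character to the front, then keep every other character starting from the first (positions 1st, 3rd, 5th, ...).
"rtpixdkiqauly" → "yrtpixdkiqaul" → "ytidial".

ytidial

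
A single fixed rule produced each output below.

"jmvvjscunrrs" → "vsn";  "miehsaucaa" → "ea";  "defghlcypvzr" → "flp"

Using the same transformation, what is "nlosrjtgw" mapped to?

In each case the input is transformed by: keep one character in every 3, starting at position 3 (positions 3rd, 6th, 9th, ...), then delete the last character.
Starting from "nlosrjtgw": after the first operation, "ojw"; after the second, "oj".

oj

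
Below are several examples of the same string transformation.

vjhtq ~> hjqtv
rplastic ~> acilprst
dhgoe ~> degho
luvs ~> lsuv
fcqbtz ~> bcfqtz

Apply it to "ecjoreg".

ceegjor

The transformation: sort the characters into alphabetical order.
"ecjoreg" → "ceegjor".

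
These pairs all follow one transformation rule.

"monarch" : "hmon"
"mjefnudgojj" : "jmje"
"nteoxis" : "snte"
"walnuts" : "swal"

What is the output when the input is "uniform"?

muni

The rule is to move the first 3 characters to the end (rotate left by 3), then keep only the last 4 characters.
"uniform" → "muni".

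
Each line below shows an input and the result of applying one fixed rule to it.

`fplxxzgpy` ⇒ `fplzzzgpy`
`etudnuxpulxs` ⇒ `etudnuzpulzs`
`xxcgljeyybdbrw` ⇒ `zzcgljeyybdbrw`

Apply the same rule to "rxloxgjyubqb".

rzlozgjyubqb

The rule is to replace every "x" with "z".
Doing the same to "rxloxgjyubqb": "rzlozgjyubqb".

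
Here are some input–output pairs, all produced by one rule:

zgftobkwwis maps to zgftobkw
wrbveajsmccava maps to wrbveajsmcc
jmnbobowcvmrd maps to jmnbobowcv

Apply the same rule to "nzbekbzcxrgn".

The rule is to delete the last 3 characters.
On "nzbekbzcxrgn" that produces "nzbekbzcx".

nzbekbzcx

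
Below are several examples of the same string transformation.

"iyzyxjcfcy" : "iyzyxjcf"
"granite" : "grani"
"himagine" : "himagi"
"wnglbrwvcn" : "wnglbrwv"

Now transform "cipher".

Rule — delete the last 2 characters.
Applying that to "cipher" gives "ciph".

ciph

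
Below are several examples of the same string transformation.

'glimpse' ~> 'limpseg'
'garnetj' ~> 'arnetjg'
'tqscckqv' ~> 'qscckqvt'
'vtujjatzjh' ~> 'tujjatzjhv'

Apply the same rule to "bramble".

Rule — move the first character to the end.
So "bramble" becomes "rambleb".

rambleb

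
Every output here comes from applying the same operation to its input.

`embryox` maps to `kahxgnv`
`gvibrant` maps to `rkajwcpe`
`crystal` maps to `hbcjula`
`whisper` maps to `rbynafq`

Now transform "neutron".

The transformation: shift every letter 9 places forward in the alphabet (wrapping around), then move the first 2 characters to the end (rotate left by 2).
Starting from "neutron": after the first operation, "wndcaxw"; after the second, "dcaxwwn".

dcaxwwn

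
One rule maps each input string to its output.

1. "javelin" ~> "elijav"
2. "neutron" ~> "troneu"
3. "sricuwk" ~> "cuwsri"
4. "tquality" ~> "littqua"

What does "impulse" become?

The pattern: delete the last character, then move the last 3 characters to the front (rotate right by 3).
Applying both steps to "impulse": "impuls", then "ulsimp".

ulsimp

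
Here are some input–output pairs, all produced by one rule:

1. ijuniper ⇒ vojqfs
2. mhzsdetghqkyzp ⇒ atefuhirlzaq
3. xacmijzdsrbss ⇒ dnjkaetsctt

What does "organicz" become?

The rule is to delete the first 2 characters, then shift every letter 1 place forward in the alphabet (wrapping around).
For "organicz", step one produces "ganicz"; step two turns that into "hbojda".

hbojda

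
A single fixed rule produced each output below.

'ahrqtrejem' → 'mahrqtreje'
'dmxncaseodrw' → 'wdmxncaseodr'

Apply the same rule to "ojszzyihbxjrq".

qojszzyihbxjr

The transformation: move the last character to the front.
For "ojszzyihbxjrq" the result is "qojszzyihbxjr".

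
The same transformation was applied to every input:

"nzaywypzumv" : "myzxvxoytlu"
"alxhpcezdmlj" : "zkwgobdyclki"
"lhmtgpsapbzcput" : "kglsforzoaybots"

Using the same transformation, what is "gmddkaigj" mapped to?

flccjzhfi

In each case the input is transformed by: shift every letter 1 place backward in the alphabet (wrapping around).
On "gmddkaigj" that produces "flccjzhfi".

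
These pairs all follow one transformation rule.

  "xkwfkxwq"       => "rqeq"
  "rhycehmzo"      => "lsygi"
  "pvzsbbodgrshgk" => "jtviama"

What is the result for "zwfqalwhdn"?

tzuqx

Each output is the input with this applied: shift every letter 6 places backward in the alphabet (wrapping around), then keep every other character starting from the first (positions 1st, 3rd, 5th, ...).
For "zwfqalwhdn", step one produces "tqzkufqbxh"; step two turns that into "tzuqx".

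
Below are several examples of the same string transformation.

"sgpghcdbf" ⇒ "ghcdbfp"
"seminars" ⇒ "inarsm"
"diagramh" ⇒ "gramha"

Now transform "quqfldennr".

fldennrq

Looking at the pairs, the operation is to delete the first 2 characters, then move the first character to the end.
Applying both steps to "quqfldennr": "qfldennr", then "fldennrq".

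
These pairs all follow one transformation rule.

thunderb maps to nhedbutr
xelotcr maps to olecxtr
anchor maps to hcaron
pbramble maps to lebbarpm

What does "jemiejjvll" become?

Looking at the pairs, the operation is to sort the characters into reverse alphabetical order, then move the first 3 characters to the end (rotate left by 3).
Working it through for "jemiejjvll": intermediate "vmlljjjiee", final "ljjjieevml".

ljjjieevml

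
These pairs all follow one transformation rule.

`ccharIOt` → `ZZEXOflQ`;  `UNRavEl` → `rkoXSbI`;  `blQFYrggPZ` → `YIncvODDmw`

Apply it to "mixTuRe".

JFUqRoB

Looking at the pairs, the operation is to shift every letter 3 places backward in the alphabet (wrapping around), then flip the case of every letter.
"mixTuRe" → "JFUqRoB".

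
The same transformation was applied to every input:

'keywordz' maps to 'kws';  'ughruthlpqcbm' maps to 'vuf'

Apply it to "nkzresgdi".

Rule — shift every letter 7 places backward in the alphabet (wrapping around), then keep only the last 3 characters.
"nkzresgdi" → "gdskxlzwb" → "zwb".

zwb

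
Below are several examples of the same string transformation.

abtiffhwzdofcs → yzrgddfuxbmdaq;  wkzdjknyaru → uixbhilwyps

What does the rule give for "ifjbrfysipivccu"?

Looking at the pairs, the operation is to shift every letter 2 places backward in the alphabet (wrapping around).
Applying that to "ifjbrfysipivccu" gives "gdhzpdwqgngtaas".

gdhzpdwqgngtaas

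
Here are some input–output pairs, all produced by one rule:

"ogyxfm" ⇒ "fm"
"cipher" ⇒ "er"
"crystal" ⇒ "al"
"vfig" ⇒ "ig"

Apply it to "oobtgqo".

qo

Each output is the input with this applied: keep only the last 2 characters.
Doing the same to "oobtgqo": "qo".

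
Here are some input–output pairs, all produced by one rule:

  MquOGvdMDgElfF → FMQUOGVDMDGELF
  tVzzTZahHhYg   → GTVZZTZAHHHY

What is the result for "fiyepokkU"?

The rule is to move the last character to the front, then convert every letter to uppercase.
For "fiyepokkU", step one produces "Ufiyepokk"; step two turns that into "UFIYEPOKK".
(Check on "tVzzTZahHhYg": → "gtVzzTZahHhY" → "GTVZZTZAHHHY" ✓)

UFIYEPOKK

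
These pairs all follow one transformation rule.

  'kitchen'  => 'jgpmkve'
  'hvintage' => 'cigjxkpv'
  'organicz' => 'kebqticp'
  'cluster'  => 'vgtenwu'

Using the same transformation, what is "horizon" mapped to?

In each case the input is transformed by: move the last 3 characters to the front (rotate right by 3), then shift every letter 2 places forward in the alphabet (wrapping around).
Starting from "horizon": after the first operation, "zonhori"; after the second, "bqpjqtk".

bqpjqtk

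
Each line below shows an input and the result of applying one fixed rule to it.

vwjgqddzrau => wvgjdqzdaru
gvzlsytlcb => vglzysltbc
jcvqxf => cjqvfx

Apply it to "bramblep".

rbmalbpe

Rule — swap each adjacent pair of characters (1↔2, 3↔4, ...).
"bramblep" → "rbmalbpe".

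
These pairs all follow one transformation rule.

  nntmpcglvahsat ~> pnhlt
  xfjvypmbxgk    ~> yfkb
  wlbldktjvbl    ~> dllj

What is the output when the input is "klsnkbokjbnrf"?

klnk

Looking at the pairs, the operation is to keep one character in every 3, starting at position 2 (positions 2nd, 5th, 8th, ...), then swap each adjacent pair of characters (1↔2, 3↔4, ...).
Applying both steps to "klsnkbokjbnrf": "lkkn", then "klnk".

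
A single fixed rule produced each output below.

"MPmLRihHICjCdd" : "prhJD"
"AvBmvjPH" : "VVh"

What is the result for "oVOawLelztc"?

Looking at the pairs, the operation is to keep one character in every 3, starting at position 2 (positions 2nd, 5th, 8th, ...), then flip the case of every letter.
On "oVOawLelztc": the first step gives "Vwlc", and the second then gives "vWLC".

vWLC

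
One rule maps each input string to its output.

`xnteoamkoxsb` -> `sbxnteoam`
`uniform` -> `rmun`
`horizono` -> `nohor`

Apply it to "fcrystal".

alfcr

Looking at the pairs, the operation is to move the last 2 characters to the front (rotate right by 2), then delete the last 3 characters.
"fcrystal" → "alfcryst" → "alfcr".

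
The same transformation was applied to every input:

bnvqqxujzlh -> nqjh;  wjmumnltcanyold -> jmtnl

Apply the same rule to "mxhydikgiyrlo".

The rule is to keep one character in every 3, starting at position 2 (positions 2nd, 5th, 8th, ...).
Applying that to "mxhydikgiyrlo" gives "xdgr".

xdgr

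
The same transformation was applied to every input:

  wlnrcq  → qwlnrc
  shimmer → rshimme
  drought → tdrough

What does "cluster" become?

rcluste

What's happening: move the last character to the front.
Doing the same to "cluster": "rcluste".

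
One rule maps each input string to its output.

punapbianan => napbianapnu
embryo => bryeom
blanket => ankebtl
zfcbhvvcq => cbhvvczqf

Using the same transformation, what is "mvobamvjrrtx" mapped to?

The pattern: swap the first and last characters, then move the first 2 characters to the end (rotate left by 2).
Applying both steps to "mvobamvjrrtx": "xvobamvjrrtm", then "obamvjrrtmxv".

obamvjrrtmxv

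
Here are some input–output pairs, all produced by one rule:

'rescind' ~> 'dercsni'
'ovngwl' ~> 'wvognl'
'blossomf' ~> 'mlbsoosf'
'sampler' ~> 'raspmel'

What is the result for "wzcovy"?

vzwocy

The transformation: swap each adjacent pair of characters (1↔2, 3↔4, ...), then move the last character to the front.
Applying both steps to "wzcovy": "zwocyv", then "vzwocy".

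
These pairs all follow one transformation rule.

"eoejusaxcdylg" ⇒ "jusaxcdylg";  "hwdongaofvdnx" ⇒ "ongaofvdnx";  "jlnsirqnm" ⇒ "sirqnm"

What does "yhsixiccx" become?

In each case the input is transformed by: delete the first 3 characters.
So "yhsixiccx" becomes "ixiccx".

ixiccx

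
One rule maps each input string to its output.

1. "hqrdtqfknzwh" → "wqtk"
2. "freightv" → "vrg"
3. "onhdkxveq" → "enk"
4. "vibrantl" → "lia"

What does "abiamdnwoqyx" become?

Each output is the input with this applied: keep one character in every 3, starting at position 2 (positions 2nd, 5th, 8th, ...), then move the last character to the front.
On "abiamdnwoqyx": the first step gives "bmwy", and the second then gives "ybmw".
(Check on "freightv": → "rgv" → "vrg" ✓)

ybmw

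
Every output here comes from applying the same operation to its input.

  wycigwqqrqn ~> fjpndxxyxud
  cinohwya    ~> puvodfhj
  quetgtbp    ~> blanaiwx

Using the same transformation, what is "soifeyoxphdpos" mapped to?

Each output is the input with this applied: shift every letter 7 places forward in the alphabet (wrapping around), then move the first character to the end.
"soifeyoxphdpos" → "zvpmlfvewokwvz" → "vpmlfvewokwvzz".

vpmlfvewokwvzz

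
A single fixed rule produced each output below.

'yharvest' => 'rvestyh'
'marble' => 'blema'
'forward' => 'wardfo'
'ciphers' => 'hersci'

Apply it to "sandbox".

What's happening: move the first 3 characters to the end (rotate left by 3), then delete the last character.
"sandbox" → "dboxsa".

dboxsa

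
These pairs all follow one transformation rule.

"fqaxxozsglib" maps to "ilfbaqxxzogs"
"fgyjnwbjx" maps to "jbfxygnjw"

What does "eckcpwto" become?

tweokcpc

What's happening: move the last 3 characters to the front (rotate right by 3), then swap each adjacent pair of characters (1↔2, 3↔4, ...).
For "eckcpwto", step one produces "wtoeckcp"; step two turns that into "tweokcpc".
(Check on "fqaxxozsglib": → "libfqaxxozsg" → "ilfbaqxxzogs" ✓)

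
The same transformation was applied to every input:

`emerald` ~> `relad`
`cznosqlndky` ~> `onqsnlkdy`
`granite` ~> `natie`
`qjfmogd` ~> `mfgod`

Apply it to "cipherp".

In each case the input is transformed by: swap each adjacent pair of characters (1↔2, 3↔4, ...), then delete the first 2 characters.
Starting from "cipherp": after the first operation, "ichprep"; after the second, "hprep".

hprep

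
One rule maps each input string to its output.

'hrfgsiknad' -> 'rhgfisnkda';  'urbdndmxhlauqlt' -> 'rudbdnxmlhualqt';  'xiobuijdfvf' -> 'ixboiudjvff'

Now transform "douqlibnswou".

Rule — swap each adjacent pair of characters (1↔2, 3↔4, ...).
Applying that to "douqlibnswou" gives "odquilnbwsuo".

odquilnbwsuo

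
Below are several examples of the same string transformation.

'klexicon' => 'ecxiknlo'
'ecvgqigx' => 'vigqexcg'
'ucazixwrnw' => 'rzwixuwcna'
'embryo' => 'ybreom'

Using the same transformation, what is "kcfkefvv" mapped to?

The transformation: take characters alternately from the front and the back (1st, last, 2nd, 2nd-last, ...), then swap the front and back halves of the string.
On "kcfkefvv" that produces "ffkekvcv".

ffkekvcv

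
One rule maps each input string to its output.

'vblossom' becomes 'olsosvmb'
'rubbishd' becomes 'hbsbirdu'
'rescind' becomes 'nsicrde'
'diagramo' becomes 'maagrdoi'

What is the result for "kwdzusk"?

sduzkkw

The rule is to take characters alternately from the front and the back (1st, last, 2nd, 2nd-last, ...), then move the first 3 characters to the end (rotate left by 3).
"kwdzusk" → "kkwsduz" → "sduzkkw".
(Check on "rubbishd": → "rduhbsbi" → "hbsbirdu" ✓)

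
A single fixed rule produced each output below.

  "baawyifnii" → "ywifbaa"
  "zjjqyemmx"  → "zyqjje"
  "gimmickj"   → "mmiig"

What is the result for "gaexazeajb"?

zxgeeaa

Looking at the pairs, the operation is to delete the last 3 characters, then sort the characters into reverse alphabetical order.
Applying both steps to "gaexazeajb": "gaexaze", then "zxgeeaa".
(Check on "zjjqyemmx": → "zjjqye" → "zyqjje" ✓)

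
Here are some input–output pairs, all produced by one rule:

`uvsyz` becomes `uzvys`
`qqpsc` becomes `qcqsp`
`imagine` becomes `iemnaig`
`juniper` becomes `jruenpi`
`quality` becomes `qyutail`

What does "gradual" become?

What's happening: take characters alternately from the front and the back (1st, last, 2nd, 2nd-last, ...).
"gradual" → "glraaud".

glraaud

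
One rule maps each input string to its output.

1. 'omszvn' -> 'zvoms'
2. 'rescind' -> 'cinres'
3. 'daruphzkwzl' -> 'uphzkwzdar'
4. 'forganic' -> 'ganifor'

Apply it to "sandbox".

What's happening: delete the last character, then move the first 3 characters to the end (rotate left by 3).
Starting from "sandbox": after the first operation, "sandbo"; after the second, "dbosan".
(Check on "omszvn": → "omszv" → "zvoms" ✓)

dbosan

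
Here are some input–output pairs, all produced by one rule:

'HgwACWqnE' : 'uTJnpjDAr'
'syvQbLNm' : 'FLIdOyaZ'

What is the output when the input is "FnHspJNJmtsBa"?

Looking at the pairs, the operation is to shift every letter 13 places forward in the alphabet (wrapping around) — i.e. ROT13, then flip the case of every letter.
Working it through for "FnHspJNJmtsBa": intermediate "SaUfcWAWzgfOn", final "sAuFCwawZGFoN".

sAuFCwawZGFoN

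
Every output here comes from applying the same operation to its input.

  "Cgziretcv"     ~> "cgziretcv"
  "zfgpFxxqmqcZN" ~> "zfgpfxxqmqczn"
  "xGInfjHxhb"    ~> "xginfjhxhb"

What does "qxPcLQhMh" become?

qxpclqhmh

The pattern: convert every letter to lowercase.
So "qxPcLQhMh" becomes "qxpclqhmh".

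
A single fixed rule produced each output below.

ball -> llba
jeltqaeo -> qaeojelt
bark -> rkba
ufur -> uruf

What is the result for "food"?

In each case the input is transformed by: swap the front and back halves of the string.
So "food" becomes "odfo".

odfo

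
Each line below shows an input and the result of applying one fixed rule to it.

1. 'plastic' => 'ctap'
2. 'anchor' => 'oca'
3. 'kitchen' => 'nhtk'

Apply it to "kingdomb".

mdnk

The pattern: keep every other character starting from the first (positions 1st, 3rd, 5th, ...), then reverse the string.
For "kingdomb" the result is "mdnk".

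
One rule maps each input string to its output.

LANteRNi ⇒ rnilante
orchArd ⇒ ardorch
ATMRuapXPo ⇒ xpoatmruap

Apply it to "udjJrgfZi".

Rule — move the last 3 characters to the front (rotate right by 3), then convert every letter to lowercase.
On "udjJrgfZi": the first step gives "fZiudjJrg", and the second then gives "fziudjjrg".
(Check on "LANteRNi": → "RNiLANte" → "rnilante" ✓)

fziudjjrg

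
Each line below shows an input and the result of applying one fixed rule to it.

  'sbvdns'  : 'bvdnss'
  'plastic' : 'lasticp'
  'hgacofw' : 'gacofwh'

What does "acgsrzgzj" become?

The pattern: move the first character to the end.
So "acgsrzgzj" becomes "cgsrzgzja".

cgsrzgzja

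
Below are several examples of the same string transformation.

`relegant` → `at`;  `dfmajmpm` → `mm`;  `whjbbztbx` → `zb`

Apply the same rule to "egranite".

The transformation: keep every other character starting from the second (positions 2nd, 4th, 6th, ...), then delete the first 2 characters.
"egranite" → "gaie" → "ie".

ie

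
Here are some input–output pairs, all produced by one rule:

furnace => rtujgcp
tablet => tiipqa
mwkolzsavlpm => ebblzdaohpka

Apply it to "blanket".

tiqapcz

The transformation: move the last 2 characters to the front (rotate right by 2), then shift every letter 11 places backward in the alphabet (wrapping around).
Applying both steps to "blanket": "etblank", then "tiqapcz".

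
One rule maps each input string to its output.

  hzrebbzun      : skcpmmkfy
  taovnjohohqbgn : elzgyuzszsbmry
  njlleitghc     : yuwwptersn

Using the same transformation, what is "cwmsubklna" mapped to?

nhxdfmvwyl

Each output is the input with this applied: shift every letter 11 places forward in the alphabet (wrapping around).
Applying that to "cwmsubklna" gives "nhxdfmvwyl".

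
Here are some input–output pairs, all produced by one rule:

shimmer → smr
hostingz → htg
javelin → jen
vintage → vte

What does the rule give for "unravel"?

The transformation: keep one character in every 3, starting at position 1 (positions 1st, 4th, 7th, ...).
So "unravel" becomes "ual".

ual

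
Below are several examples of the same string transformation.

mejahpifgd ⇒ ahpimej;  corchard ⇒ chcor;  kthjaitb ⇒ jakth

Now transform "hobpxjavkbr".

pxjavhob

Each output is the input with this applied: delete the last 3 characters, then move the first 3 characters to the end (rotate left by 3).
"hobpxjavkbr" → "hobpxjav" → "pxjavhob".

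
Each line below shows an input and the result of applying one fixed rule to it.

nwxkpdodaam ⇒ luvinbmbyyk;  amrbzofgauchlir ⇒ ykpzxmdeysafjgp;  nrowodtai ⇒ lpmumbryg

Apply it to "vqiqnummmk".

The transformation: shift every letter 2 places backward in the alphabet (wrapping around).
For "vqiqnummmk" the result is "togolskkki".

togolskkki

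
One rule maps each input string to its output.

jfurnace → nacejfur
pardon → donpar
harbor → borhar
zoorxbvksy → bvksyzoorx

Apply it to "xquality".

The rule is to swap the front and back halves of the string.
So "xquality" becomes "lityxqua".

lityxqua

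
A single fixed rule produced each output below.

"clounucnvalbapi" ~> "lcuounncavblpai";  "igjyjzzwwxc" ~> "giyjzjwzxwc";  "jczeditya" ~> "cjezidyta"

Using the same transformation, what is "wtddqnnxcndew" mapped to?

twddnqxnncedw

The rule is to swap each adjacent pair of characters (1↔2, 3↔4, ...).
So "wtddqnnxcndew" becomes "twddnqxnncedw".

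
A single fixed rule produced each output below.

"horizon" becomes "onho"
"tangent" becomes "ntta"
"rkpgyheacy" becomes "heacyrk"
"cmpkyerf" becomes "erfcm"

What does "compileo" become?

Each output is the input with this applied: move the first 2 characters to the end (rotate left by 2), then delete the first 3 characters.
Starting from "compileo": after the first operation, "mpileoco"; after the second, "leoco".
(Check on "cmpkyerf": → "pkyerfcm" → "erfcm" ✓)

leoco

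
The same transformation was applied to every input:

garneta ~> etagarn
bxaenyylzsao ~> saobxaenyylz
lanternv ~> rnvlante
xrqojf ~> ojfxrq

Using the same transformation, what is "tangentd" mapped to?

The rule is to move the last 3 characters to the front (rotate right by 3).
So "tangentd" becomes "ntdtange".

ntdtange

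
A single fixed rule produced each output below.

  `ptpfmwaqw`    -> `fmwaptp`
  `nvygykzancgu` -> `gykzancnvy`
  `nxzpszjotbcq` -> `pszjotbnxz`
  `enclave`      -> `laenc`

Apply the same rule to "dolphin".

Looking at the pairs, the operation is to delete the last 2 characters, then move the first 3 characters to the end (rotate left by 3).
For "dolphin", step one produces "dolph"; step two turns that into "phdol".

phdol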